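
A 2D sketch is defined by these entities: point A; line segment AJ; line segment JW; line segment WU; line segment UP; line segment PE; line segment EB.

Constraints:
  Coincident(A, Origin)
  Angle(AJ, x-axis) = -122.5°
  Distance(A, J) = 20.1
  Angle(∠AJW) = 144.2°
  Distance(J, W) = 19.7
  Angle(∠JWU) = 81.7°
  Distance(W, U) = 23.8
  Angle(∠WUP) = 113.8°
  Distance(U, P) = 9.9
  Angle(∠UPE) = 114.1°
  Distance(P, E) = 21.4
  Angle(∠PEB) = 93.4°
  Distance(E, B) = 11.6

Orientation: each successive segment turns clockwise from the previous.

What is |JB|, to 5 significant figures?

2.3838

A is at the origin; AJ runs at -122.5° with length 20.1, so J = (-10.800, -16.952). ∠AJW = 144.2° gives JW at -158.30° from the x-axis; with |JW| = 19.7, W = (-29.104, -24.236). ∠JWU = 81.7° gives WU at 103.40° from the x-axis; with |WU| = 23.8, U = (-34.619, -1.0841). ∠WUP = 113.8° gives UP at 37.200° from the x-axis; with |UP| = 9.9, P = (-26.734, 4.9014). ∠UPE = 114.1° gives PE at -28.700° from the x-axis; with |PE| = 21.4, E = (-7.9627, -5.3754). ∠PEB = 93.4° gives EB at -115.30° from the x-axis; with |EB| = 11.6, B = (-12.920, -15.863). Then |JB| = |B − J| = 2.3838.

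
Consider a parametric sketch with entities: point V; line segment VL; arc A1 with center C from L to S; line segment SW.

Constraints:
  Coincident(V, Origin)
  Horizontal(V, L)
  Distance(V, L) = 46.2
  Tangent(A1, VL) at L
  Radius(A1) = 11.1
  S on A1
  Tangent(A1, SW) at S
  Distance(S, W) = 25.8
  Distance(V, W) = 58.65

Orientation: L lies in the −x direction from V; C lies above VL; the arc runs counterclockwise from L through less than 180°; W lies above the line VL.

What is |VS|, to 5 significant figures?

38.522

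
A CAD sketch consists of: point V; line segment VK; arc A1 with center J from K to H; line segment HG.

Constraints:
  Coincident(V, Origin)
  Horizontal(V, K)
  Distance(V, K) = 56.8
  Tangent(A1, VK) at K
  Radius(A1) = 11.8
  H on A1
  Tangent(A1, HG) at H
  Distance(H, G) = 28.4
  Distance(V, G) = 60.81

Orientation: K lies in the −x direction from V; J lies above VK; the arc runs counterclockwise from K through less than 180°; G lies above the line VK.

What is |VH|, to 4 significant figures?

46.57

Checks: V.y = 0.00, K.y = 0.00 ✓; |JH| = 11.80 ✓; ∠(JH, HG) = 90.00° ✓; |HG| = 28.40 ✓; |VG| = 60.81 ✓.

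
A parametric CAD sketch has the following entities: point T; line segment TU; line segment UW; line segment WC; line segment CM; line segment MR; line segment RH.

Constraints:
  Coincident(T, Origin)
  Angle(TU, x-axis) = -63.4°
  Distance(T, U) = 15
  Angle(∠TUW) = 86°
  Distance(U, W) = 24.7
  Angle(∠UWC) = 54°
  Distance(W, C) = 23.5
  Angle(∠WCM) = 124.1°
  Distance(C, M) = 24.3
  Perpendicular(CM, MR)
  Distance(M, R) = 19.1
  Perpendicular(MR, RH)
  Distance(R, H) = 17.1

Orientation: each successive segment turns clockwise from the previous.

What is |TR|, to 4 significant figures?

21.02

T is at the origin; TU runs at -63.4° with length 15.0, so U = (6.716, -13.41). ∠TUW = 86.0° gives UW at -157.4° from the x-axis; with |UW| = 24.7, W = (-16.09, -22.90). ∠UWC = 54.0° gives WC at 76.60° from the x-axis; with |WC| = 23.5, C = (-10.64, -0.04417). ∠WCM = 124.1° gives CM at 20.70° from the x-axis; with |CM| = 24.3, M = (12.09, 8.545). CM ⟂ MR, so MR runs at -69.30°; with |MR| = 19.1, R = (18.84, -9.322). Then |TR| = |R − T| = 21.02.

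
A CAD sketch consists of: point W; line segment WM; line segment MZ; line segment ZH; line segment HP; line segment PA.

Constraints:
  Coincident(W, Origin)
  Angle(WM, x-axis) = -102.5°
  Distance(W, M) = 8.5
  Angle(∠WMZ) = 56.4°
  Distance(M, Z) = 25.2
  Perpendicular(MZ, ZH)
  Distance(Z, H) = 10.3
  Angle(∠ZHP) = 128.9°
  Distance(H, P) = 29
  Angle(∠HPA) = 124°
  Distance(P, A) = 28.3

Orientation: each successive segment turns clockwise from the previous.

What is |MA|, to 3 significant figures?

31.7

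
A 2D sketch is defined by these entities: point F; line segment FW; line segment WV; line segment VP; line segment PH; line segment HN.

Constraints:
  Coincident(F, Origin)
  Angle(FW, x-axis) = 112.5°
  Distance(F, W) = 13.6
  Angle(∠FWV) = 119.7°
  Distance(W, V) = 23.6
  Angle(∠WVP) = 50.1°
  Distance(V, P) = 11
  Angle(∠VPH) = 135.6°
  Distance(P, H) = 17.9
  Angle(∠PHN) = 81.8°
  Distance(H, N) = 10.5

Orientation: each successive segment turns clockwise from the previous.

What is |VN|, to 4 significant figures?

24.41

∠VPH = 135.6° gives PH at -122.1° from the x-axis; with |PH| = 17.9, H = (2.091, 5.301). ∠PHN = 81.8° gives HN at 139.7° from the x-axis; with |HN| = 10.5, N = (-5.917, 12.09). Then |VN| = |N − V| = 24.41.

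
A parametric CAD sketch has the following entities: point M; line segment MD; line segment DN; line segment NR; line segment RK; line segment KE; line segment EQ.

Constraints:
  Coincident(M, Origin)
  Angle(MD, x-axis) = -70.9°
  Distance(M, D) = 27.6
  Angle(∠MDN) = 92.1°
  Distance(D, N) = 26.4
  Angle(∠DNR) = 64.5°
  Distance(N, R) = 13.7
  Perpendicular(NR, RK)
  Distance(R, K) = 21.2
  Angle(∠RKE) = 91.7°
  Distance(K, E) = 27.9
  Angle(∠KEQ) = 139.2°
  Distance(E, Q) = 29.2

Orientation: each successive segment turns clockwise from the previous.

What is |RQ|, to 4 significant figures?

50.68

M is at the origin; MD runs at -70.9° with length 27.6, so D = (9.031, -26.08). ∠MDN = 92.1° gives DN at -158.8° from the x-axis; with |DN| = 26.4, N = (-15.58, -35.63). ∠DNR = 64.5° gives NR at 85.70° from the x-axis; with |NR| = 13.7, R = (-14.55, -21.97). NR ⟂ RK, so RK runs at -4.300°; with |RK| = 21.2, K = (6.585, -23.56). ∠RKE = 91.7° gives KE at -92.60° from the x-axis; with |KE| = 27.9, E = (5.320, -51.43). ∠KEQ = 139.2° gives EQ at -133.4° from the x-axis; with |EQ| = 29.2, Q = (-14.74, -72.64). Then |RQ| = |Q − R| = 50.68.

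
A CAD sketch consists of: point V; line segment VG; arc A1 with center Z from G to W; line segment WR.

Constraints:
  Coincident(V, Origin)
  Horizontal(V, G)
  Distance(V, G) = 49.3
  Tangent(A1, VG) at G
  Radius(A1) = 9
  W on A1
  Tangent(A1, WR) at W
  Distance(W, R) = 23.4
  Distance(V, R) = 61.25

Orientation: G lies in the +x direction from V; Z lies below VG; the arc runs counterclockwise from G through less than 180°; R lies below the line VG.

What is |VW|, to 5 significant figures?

43.066

Checks: |ZG| = 9.000 ✓; |ZW| = 9.000 ✓; ∠(ZW, WR) = 90.00° ✓; |WR| = 23.40 ✓; |VR| = 61.25 ✓.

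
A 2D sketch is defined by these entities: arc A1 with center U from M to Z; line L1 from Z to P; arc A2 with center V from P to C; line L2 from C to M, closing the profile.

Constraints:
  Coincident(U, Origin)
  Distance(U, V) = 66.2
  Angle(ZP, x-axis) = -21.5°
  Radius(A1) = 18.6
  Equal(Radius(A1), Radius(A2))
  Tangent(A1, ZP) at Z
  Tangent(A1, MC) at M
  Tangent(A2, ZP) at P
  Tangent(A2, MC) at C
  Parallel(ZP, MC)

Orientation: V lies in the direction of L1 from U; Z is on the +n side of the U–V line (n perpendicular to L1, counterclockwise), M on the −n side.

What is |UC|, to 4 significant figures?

68.76

Tangency of A1 to both parallel lines with radius 18.6 puts Z and M at U ± 18.6·n: Z = (6.817, 17.31), M = (-6.817, -17.31). Equal radii place P and C the same way about V: P = V + 18.6·n = (68.41, -6.957), C = V − 18.6·n = (54.78, -41.57). Then |UC| = |C − U| = 68.76.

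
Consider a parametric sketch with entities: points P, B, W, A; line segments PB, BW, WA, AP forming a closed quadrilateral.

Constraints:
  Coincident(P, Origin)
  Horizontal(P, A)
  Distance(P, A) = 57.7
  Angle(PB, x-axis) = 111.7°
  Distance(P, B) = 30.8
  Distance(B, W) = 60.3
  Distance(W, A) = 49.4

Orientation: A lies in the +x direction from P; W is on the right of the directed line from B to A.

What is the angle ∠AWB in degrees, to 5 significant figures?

85.337°

Checks: |BW| = 60.30 ✓; |WA| = 49.40 ✓.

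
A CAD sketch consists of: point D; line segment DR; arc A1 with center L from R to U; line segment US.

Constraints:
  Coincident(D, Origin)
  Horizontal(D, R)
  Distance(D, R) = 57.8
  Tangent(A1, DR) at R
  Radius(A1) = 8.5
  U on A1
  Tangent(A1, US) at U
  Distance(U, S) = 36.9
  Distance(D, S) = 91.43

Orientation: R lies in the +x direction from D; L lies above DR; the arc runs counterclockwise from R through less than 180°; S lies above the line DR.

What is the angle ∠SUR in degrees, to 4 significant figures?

150.6°

D is at the origin; DR is horizontal with |DR| = 57.8 and R on the +x side, so R = (57.80, 0.000). A1 meets DR tangentially, so LR is at right angles to DR, so L = R + (0, 8.5) = (57.80, 8.500). Since LU ⟂ US (tangency), |LS| = √(8.5² + 36.9²) = 37.87 regardless of where U sits on A1. So S lies on both circle(D, 91.43) and circle(L, 37.87); the above-DR intersection is S = (84.19, 35.65). U is the foot of the tangent from S: U = (65.07, 4.095).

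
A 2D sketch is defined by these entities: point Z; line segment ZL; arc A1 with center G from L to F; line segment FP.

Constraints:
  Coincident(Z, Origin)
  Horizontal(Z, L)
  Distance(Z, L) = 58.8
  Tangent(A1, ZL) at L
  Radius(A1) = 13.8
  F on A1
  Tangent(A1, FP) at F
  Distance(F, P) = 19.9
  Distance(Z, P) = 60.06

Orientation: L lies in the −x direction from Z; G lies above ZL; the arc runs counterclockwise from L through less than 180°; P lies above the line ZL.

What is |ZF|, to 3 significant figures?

47.9

Z is at the origin; Z and L share the same y with |ZL| = 58.8 and L on the −x side, so L = (-58.8, 0.00). A1 meets ZL tangentially, so GL is at right angles to ZL, so G = L + (0, 13.8) = (-58.8, 13.8). Since GF ⟂ FP (tangency), |GP| = √(13.8² + 19.9²) = 24.2 regardless of where F sits on A1. So P lies on both circle(Z, 60.06) and circle(G, 24.2); the above-ZL intersection is P = (-48.3, 35.6). F is the foot of the tangent from P: F = (-45.2, 16.0).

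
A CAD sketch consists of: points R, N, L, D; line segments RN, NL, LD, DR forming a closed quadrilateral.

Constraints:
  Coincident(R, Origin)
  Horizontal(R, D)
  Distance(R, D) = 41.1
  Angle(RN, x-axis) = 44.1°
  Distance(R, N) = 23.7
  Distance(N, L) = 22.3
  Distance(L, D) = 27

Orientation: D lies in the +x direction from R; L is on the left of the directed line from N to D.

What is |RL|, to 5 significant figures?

45.498

Checks: |NL| = 22.30 ✓; |LD| = 27.00 ✓.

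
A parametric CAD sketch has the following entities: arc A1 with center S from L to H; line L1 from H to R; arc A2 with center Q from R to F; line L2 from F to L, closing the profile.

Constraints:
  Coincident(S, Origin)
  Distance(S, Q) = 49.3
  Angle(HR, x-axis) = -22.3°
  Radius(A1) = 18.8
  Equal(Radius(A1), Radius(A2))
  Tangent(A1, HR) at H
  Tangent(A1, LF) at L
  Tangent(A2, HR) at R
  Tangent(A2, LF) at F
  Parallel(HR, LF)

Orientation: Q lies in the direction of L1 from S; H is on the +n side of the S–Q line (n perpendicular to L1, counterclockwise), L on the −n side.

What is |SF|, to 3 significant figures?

52.8

Tangency of A1 to both parallel lines with radius 18.8 puts H and L at S ± 18.8·n: H = (7.13, 17.4), L = (-7.13, -17.4). Equal radii place R and F the same way about Q: R = Q + 18.8·n = (52.7, -1.31), F = Q − 18.8·n = (38.5, -36.1). Then |SF| = |F − S| = 52.8.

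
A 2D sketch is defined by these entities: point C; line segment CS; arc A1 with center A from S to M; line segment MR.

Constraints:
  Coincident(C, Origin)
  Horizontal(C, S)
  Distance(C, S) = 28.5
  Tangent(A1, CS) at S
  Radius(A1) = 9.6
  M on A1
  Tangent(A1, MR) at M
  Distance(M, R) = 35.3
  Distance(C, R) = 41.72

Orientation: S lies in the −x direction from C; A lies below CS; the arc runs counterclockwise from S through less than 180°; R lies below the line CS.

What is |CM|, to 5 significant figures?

38.787

C is at the origin; CS is horizontal with |CS| = 28.5 and S on the −x side, so S = (-28.500, 0.0000). Since A1 is tangent to CS there, AS ⟂ CS, so A = S + (0, -9.6) = (-28.500, -9.6000). Since AM ⟂ MR (tangency), |AR| = √(9.6² + 35.3²) = 36.582 regardless of where M sits on A1. So R lies on both circle(C, 41.72) and circle(A, 36.582); the below-CS intersection is R = (-9.2192, -40.689). M is the foot of the tangent from R: M = (-35.045, -16.623).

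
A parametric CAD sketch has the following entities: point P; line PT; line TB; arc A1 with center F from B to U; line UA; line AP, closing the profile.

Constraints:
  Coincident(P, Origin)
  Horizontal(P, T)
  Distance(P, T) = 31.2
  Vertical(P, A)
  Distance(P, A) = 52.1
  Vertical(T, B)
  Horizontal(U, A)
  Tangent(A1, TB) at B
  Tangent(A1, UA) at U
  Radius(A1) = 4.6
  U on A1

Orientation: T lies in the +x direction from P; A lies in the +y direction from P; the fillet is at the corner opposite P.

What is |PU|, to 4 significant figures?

58.50

P is at the origin; PT is horizontal with |PT| = 31.2 and T on the +x side, so T = (31.20, 0.000). P and A share the same x with |PA| = 52.1 and A on the +y side, so A = (0.000, 52.10). The virtual corner opposite P is at (31.20, 52.10). The tangent condition forces FB to be normal to TB and tangency of A1 to UA means the radius FU is perpendicular to UA, with radius 4.6, so the center F sits 4.6 in from both sides at F = (26.60, 47.50). That places the tangent points at B = (31.20, 47.50) on TB and U = (26.60, 52.10) on UA. Then |PU| = |U − P| = 58.50.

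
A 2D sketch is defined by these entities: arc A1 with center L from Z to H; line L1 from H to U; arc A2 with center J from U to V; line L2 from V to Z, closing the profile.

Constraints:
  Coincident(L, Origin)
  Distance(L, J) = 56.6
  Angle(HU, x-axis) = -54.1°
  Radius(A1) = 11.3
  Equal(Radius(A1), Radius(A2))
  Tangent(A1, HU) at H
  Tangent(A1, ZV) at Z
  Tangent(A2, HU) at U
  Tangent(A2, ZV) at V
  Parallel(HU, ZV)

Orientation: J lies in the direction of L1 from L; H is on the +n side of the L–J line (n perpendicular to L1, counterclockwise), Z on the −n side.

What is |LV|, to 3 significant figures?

57.7

Tangency of A1 to both parallel lines with radius 11.3 puts H and Z at L ± 11.3·n: H = (9.15, 6.63), Z = (-9.15, -6.63). Equal radii place U and V the same way about J: U = J + 11.3·n = (42.3, -39.2), V = J − 11.3·n = (24.0, -52.5). Then |LV| = |V − L| = 57.7.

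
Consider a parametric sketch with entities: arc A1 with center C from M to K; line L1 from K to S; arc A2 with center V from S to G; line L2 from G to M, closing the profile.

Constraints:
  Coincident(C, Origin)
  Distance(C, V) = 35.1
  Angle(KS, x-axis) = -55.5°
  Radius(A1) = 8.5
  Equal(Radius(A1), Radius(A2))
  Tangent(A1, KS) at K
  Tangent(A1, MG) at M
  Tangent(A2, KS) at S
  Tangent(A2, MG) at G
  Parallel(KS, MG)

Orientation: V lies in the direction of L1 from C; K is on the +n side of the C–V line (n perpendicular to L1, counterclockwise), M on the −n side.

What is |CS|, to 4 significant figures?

36.11

Tangency of A1 to both parallel lines with radius 8.5 puts K and M at C ± 8.5·n: K = (7.005, 4.814), M = (-7.005, -4.814). Equal radii place S and G the same way about V: S = V + 8.5·n = (26.89, -24.11), G = V − 8.5·n = (12.88, -33.74). Then |CS| = |S − C| = 36.11.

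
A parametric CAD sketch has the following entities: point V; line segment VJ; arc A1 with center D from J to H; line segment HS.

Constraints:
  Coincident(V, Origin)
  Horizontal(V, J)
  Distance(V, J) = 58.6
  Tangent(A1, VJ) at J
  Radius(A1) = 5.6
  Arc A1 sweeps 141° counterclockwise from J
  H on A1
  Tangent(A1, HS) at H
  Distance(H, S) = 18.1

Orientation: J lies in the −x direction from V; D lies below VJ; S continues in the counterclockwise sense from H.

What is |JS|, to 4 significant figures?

23.80

V is at the origin; VJ is horizontal with |VJ| = 58.6 and J on the −x side, so J = (-58.60, 0.000). Tangency of A1 to VJ means the radius DJ is perpendicular to VJ, so D = J + (0, -5.6) = (-58.60, -5.600). On A1, J sits at bearing 90° from D; a 141° counterclockwise sweep puts H at bearing 231°, so H = D + 5.6·(cos 231°, sin 231°) = (-62.12, -9.952). The tangent condition forces DH to be normal to HS, so HS runs along (−sin 231°, cos 231°); with |HS| = 18.1, S = (-48.06, -21.34). Then |JS| = |S − J| = 23.80.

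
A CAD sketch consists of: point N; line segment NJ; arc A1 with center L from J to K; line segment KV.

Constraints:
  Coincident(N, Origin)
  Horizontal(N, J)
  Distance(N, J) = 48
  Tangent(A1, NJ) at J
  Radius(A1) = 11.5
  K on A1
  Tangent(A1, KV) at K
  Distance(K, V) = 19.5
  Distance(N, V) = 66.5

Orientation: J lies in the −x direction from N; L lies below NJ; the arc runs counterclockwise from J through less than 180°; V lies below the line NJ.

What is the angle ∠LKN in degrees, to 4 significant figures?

8.700°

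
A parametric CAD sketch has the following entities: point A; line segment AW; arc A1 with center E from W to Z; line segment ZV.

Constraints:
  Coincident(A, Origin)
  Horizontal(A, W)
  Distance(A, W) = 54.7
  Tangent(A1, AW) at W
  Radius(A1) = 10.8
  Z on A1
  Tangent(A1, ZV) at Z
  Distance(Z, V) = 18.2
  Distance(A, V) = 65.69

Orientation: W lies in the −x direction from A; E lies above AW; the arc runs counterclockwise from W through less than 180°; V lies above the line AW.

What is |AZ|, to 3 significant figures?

49.4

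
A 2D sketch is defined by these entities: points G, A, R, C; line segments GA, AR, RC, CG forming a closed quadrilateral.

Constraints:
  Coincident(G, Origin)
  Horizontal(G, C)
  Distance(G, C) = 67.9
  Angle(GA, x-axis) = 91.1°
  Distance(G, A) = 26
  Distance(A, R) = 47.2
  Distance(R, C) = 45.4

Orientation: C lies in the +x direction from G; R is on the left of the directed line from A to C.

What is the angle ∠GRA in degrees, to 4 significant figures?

24.96°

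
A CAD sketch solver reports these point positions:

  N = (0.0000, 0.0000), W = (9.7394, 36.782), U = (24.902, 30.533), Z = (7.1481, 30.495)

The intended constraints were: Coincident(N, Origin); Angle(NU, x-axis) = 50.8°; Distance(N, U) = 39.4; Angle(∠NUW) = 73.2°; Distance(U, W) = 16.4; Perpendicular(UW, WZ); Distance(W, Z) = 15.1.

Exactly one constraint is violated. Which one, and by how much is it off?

Distance(W, Z) = 15.1 — off by 8.30.

N = (0.00, 0.00) ✓; NU at 50.80° ✓; |NU| = 39.40 ✓; ∠NUW = 73.20° ✓; |UW| = 16.40 ✓; ∠(UW, WZ) = 90.00° ✓; |WZ| = 6.800 ✗.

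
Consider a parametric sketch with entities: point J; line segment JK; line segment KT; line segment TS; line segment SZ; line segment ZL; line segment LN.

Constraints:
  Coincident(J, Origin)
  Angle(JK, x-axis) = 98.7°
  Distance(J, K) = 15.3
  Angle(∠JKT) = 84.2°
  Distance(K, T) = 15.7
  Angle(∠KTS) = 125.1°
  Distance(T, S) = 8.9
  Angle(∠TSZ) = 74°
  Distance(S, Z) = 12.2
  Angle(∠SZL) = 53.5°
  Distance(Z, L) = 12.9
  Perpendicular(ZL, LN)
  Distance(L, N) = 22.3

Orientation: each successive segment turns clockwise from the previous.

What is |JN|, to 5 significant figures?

34.250

J is at the origin; JK runs at 98.7° with length 15.3, so K = (-2.3143, 15.124). ∠JKT = 84.2° gives KT at 2.9000° from the x-axis; with |KT| = 15.7, T = (13.366, 15.918). ∠KTS = 125.1° gives TS at -52.000° from the x-axis; with |TS| = 8.9, S = (18.845, 8.9050). ∠TSZ = 74.0° gives SZ at -158.00° from the x-axis; with |SZ| = 12.2, Z = (7.5333, 4.3348). ∠SZL = 53.5° gives ZL at 75.500° from the x-axis; with |ZL| = 12.9, L = (10.763, 16.824). ZL is perpendicular to LN, so LN runs at -14.500°; with |LN| = 22.3, N = (32.353, 11.240). Then |JN| = |N − J| = 34.250.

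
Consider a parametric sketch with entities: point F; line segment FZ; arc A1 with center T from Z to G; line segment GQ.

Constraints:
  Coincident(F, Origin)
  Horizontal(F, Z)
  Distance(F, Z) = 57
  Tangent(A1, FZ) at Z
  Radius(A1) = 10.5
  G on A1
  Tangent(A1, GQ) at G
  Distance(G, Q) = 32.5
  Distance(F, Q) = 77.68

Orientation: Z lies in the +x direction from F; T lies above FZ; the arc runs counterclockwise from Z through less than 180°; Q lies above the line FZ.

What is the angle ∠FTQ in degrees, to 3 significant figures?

112°

Checks: |TG| = 10.50 ✓; ∠(TG, GQ) = 90.00° ✓; |GQ| = 32.50 ✓; |FQ| = 77.68 ✓.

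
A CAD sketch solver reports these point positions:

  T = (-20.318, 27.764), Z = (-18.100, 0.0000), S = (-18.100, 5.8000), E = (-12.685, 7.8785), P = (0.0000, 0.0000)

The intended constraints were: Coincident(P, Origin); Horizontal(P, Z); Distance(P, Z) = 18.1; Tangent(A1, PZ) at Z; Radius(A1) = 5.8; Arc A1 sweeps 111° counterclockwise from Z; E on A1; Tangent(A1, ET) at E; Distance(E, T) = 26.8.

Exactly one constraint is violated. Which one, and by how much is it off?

Distance(E, T) = 26.8 — off by 5.50.

P = (0.00, 0.00) ✓; P.y = 0.00, Z.y = 0.00 ✓; |PZ| = 18.10 ✓; ∠(SZ, ZP) = 90.00° ✓; |SZ| = 5.800 ✓; bearing(S→E) − bearing(S→Z) = 111.0° ✓; |SE| = 5.800 ✓; ∠(SE, ET) = 90.00° ✓; |ET| = 21.30 ✗.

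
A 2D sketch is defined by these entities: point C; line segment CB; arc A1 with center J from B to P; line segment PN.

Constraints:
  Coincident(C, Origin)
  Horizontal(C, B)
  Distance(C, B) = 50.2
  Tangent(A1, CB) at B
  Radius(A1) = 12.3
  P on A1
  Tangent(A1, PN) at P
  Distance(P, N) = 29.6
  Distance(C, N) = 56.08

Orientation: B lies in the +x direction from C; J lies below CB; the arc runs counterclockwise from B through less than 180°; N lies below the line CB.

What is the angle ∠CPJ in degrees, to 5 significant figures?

163.09°

Checks: |JP| = 12.30 ✓; ∠(JP, PN) = 90.00° ✓; |PN| = 29.60 ✓; |CN| = 56.08 ✓.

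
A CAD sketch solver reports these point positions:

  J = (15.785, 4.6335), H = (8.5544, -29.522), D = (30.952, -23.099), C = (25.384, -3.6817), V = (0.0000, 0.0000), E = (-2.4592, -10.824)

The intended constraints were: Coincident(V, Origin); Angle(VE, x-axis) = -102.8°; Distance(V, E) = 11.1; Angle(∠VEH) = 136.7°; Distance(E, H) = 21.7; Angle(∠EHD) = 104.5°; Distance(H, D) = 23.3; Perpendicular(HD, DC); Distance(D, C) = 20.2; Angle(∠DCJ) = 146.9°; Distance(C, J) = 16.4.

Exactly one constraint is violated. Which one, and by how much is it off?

Distance(C, J) = 16.4 — off by 3.70.

V = (0.00, 0.00) ✓; VE at -102.8° ✓; |VE| = 11.10 ✓; ∠VEH = 136.7° ✓; |EH| = 21.70 ✓; ∠EHD = 104.5° ✓; |HD| = 23.30 ✓; ∠(HD, DC) = 90.00° ✓; |DC| = 20.20 ✓; ∠DCJ = 146.9° ✓; |CJ| = 12.70 ✗.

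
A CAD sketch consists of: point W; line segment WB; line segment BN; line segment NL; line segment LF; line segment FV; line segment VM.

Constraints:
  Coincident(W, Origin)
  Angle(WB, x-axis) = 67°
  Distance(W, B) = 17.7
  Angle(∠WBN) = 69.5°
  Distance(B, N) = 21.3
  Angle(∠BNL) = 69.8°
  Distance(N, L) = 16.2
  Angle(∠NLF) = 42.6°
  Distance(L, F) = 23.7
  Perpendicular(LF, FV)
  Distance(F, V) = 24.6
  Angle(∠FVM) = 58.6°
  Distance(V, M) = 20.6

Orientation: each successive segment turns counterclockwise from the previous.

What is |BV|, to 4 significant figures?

33.53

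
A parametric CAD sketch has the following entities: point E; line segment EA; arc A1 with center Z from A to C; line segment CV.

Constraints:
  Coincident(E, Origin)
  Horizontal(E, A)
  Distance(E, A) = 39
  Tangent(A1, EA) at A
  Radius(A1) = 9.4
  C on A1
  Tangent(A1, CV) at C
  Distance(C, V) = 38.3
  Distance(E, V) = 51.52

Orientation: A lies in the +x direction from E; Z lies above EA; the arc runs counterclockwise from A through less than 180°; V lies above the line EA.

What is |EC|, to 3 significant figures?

48.9

Checks: E = (0.00, 0.00) ✓; |ZC| = 9.400 ✓; ∠(ZC, CV) = 90.00° ✓; |CV| = 38.30 ✓; |EV| = 51.52 ✓.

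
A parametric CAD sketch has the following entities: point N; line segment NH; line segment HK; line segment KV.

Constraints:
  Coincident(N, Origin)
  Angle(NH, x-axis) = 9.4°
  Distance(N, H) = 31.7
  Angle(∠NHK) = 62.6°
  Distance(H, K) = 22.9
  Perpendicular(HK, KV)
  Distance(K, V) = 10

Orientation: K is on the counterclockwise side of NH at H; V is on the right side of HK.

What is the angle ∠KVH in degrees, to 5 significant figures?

66.410°

∠NHK = 62.6°, so HK runs at 9.4° + (180° − 62.6°) = 126.80° from the x-axis; with |HK| = 22.9, K = H + 22.9·(cos 126.80°, sin 126.80°) = (17.557, 23.514). The perpendicularity gives KV at right angles to HK; with |KV| = 10.0 on the right of HK, V = K + 10.0·(0.80073, 0.59902) = (25.564, 29.504). Then cos ∠KVH = VK·VH / (|VK||VH|), giving 66.410°.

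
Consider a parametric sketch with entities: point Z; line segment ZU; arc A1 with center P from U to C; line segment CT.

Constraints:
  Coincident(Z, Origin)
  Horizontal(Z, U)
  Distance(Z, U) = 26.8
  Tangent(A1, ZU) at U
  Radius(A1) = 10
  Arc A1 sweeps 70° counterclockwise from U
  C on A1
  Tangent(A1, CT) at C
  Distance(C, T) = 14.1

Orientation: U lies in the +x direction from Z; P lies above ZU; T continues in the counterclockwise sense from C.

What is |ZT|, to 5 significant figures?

45.561

On A1, U sits at bearing -90° from P; a 70° counterclockwise sweep puts C at bearing -20°, so C = P + 10.0·(cos -20°, sin -20°) = (36.197, 6.5798). Since A1 is tangent to CT there, PC ⟂ CT, so CT runs along (−sin -20°, cos -20°); with |CT| = 14.1, T = (41.019, 19.829). Then |ZT| = |T − Z| = 45.561.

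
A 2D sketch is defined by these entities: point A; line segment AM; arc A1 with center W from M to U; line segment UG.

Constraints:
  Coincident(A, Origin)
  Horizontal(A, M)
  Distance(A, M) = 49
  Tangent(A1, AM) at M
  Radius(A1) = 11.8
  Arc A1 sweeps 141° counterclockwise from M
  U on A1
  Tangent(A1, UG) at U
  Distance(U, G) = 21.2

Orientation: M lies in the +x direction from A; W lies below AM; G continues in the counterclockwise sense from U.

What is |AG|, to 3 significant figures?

67.4

On A1, M sits at bearing 90° from W; a 141° counterclockwise sweep puts U at bearing 231°, so U = W + 11.8·(cos 231°, sin 231°) = (41.6, -21.0). Since A1 is tangent to UG there, WU ⟂ UG, so UG runs along (−sin 231°, cos 231°); with |UG| = 21.2, G = (58.0, -34.3). Then |AG| = |G − A| = 67.4.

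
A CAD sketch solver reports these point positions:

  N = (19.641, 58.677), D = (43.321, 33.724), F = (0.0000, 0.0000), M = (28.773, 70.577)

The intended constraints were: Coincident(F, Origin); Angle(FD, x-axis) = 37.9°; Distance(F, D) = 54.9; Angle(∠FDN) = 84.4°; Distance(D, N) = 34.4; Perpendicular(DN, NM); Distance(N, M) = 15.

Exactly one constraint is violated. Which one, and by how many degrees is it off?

Perpendicular(DN, NM) — off by 9.00°.

F = (0.00, 0.00) ✓; FD at 37.90° ✓; |FD| = 54.90 ✓; ∠FDN = 84.40° ✓; |DN| = 34.40 ✓; ∠(DN, NM) = 81.00° ✗; |NM| = 15.00 ✓.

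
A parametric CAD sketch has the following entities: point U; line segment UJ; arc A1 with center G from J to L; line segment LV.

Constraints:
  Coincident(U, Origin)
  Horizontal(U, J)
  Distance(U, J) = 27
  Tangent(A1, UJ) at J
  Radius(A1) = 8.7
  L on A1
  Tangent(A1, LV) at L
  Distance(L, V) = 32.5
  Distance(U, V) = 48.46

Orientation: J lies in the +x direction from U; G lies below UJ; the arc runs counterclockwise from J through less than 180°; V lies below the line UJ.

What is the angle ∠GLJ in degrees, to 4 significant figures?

40.21°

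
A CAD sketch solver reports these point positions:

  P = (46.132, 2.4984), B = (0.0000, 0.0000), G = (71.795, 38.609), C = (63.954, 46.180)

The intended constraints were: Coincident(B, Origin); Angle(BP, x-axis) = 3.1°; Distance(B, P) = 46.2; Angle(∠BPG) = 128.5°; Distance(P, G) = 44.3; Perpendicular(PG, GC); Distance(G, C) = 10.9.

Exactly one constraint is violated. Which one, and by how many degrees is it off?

Perpendicular(PG, GC) — off by 8.60°.

B = (0.00, 0.00) ✓; BP at 3.100° ✓; |BP| = 46.20 ✓; ∠BPG = 128.5° ✓; |PG| = 44.30 ✓; ∠(PG, GC) = 81.40° ✗; |GC| = 10.90 ✓.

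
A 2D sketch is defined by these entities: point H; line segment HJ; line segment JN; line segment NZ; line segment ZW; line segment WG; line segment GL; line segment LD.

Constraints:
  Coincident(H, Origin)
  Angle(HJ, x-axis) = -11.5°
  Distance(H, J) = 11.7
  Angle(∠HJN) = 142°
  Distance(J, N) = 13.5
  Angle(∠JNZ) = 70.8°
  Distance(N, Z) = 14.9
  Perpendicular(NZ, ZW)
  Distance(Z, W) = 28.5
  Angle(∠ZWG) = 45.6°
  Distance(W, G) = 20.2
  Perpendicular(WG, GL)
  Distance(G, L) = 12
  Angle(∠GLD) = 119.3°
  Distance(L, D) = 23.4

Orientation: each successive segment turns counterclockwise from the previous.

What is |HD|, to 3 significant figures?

18.6

H is at the origin; HJ runs at -11.5° with length 11.7, so J = (11.5, -2.33). ∠HJN = 142.0° gives JN at 26.5° from the x-axis; with |JN| = 13.5, N = (23.5, 3.69). ∠JNZ = 70.8° gives NZ at 136° from the x-axis; with |NZ| = 14.9, Z = (12.9, 14.1). NZ is perpendicular to ZW, so ZW runs at -134°; with |ZW| = 28.5, W = (-7.02, -6.30). ∠ZWG = 45.6° gives WG at 0.100° from the x-axis; with |WG| = 20.2, G = (13.2, -6.26). WG is perpendicular to GL, so GL runs at 90.1°; with |GL| = 12.0, L = (13.2, 5.74). ∠GLD = 119.3° gives LD at 151° from the x-axis; with |LD| = 23.4, D = (-7.27, 17.2). Then |HD| = |D − H| = 18.6.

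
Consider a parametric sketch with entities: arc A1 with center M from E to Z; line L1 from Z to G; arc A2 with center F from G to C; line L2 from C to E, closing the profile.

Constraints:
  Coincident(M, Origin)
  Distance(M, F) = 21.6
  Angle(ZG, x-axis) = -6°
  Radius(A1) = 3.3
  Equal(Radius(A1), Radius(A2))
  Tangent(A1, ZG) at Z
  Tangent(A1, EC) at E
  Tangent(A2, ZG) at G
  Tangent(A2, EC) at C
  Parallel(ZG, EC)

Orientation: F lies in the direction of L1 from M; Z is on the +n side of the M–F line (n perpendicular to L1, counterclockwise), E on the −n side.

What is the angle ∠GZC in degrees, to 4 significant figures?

16.99°

The slot axis is L1's direction at -6.0°, so u = (cos -6.0°, sin -6.0°) = (0.9945, -0.1045) and n = (−sin -6.0°, cos -6.0°) = (0.1045, 0.9945). M is at the origin and F lies 21.6 along u from M, so F = 21.6·u = (21.48, -2.258). Tangency of A1 to both parallel lines with radius 3.3 puts Z and E at M ± 3.3·n: Z = (0.3449, 3.282), E = (-0.3449, -3.282). Equal radii place G and C the same way about F: G = F + 3.3·n = (21.83, 1.024), C = F − 3.3·n = (21.14, -5.540). Then cos ∠GZC = ZG·ZC / (|ZG||ZC|), giving 16.99°.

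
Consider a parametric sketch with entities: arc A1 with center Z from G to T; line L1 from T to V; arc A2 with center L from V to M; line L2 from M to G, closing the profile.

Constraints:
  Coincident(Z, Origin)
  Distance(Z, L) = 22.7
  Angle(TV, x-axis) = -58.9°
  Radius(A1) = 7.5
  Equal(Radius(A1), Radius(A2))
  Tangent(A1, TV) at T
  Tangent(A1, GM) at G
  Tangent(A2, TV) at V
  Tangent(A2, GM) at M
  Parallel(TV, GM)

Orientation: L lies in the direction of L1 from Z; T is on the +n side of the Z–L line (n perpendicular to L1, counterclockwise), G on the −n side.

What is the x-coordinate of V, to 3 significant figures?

18.1

The slot axis is L1's direction at -58.9°, so u = (cos -58.9°, sin -58.9°) = (0.517, -0.856) and n = (−sin -58.9°, cos -58.9°) = (0.856, 0.517). Z is at the origin and L lies 22.7 along u from Z, so L = 22.7·u = (11.7, -19.4). Tangency of A1 to both parallel lines with radius 7.5 puts T and G at Z ± 7.5·n: T = (6.42, 3.87), G = (-6.42, -3.87). Equal radii place V and M the same way about L: V = L + 7.5·n = (18.1, -15.6), M = L − 7.5·n = (5.30, -23.3). So V.x = 18.1.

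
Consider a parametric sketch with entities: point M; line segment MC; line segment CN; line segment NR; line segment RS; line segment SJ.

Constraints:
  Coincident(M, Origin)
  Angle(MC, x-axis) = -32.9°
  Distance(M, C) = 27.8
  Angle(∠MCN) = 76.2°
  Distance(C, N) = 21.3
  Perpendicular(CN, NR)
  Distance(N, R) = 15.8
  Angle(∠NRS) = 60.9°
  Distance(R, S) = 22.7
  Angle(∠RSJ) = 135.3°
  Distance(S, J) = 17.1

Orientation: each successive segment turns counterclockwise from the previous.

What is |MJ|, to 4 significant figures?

39.91

M is at the origin; MC runs at -32.9° with length 27.8, so C = (23.34, -15.10). ∠MCN = 76.2° gives CN at 70.90° from the x-axis; with |CN| = 21.3, N = (30.31, 5.027). The perpendicularity gives NR at right angles to CN, so NR runs at 160.9°; with |NR| = 15.8, R = (15.38, 10.20). ∠NRS = 60.9° gives RS at -80.00° from the x-axis; with |RS| = 22.7, S = (19.32, -12.16). ∠RSJ = 135.3° gives SJ at -35.30° from the x-axis; with |SJ| = 17.1, J = (33.28, -22.04). Then |MJ| = |J − M| = 39.91.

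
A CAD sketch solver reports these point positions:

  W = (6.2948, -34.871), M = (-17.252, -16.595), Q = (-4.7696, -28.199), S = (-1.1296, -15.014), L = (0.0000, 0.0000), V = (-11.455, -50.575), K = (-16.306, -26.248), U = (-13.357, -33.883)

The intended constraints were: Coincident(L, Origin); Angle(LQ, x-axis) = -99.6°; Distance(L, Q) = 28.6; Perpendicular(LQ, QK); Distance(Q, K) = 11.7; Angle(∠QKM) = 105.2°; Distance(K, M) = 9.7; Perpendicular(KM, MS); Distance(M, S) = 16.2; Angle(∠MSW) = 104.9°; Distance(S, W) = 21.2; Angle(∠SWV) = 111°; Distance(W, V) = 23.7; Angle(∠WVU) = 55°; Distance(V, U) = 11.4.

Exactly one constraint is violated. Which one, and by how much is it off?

Distance(V, U) = 11.4 — off by 5.40.

L = (0.00, 0.00) ✓; LQ at -99.60° ✓; |LQ| = 28.60 ✓; ∠(LQ, QK) = 90.00° ✓; |QK| = 11.70 ✓; ∠QKM = 105.2° ✓; |KM| = 9.699 ✓; ∠(KM, MS) = 90.00° ✓; |MS| = 16.20 ✓; ∠MSW = 104.9° ✓; |SW| = 21.20 ✓; ∠SWV = 111.0° ✓; |WV| = 23.70 ✓; ∠WVU = 55.00° ✓; |VU| = 16.80 ✗.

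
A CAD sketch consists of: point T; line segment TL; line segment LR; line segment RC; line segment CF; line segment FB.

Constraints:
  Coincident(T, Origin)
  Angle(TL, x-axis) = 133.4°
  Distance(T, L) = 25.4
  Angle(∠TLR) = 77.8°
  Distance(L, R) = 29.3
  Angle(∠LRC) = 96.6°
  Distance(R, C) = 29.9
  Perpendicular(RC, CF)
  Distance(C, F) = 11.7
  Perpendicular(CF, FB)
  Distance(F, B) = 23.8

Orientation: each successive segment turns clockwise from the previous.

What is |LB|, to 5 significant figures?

19.814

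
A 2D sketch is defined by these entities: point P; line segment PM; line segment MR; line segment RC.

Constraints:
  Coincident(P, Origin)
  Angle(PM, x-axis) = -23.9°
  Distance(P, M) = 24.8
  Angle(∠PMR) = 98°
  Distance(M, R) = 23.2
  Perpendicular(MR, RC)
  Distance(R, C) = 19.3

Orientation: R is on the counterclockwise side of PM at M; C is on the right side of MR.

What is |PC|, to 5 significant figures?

51.321

P is at the origin; PM runs at -23.9° with length 24.8, so M = 24.8·(cos -23.9°, sin -23.9°) = (22.673, -10.048). ∠PMR = 98.0°, so MR runs at -23.9° + (180° − 98.0°) = 58.100° from the x-axis; with |MR| = 23.2, R = M + 23.2·(cos 58.100°, sin 58.100°) = (34.933, 9.6486). MR is perpendicular to RC; with |RC| = 19.3 on the right of MR, C = R + 19.3·(0.84897, -0.52844) = (51.318, -0.55023). Then |PC| = |C − P| = 51.321.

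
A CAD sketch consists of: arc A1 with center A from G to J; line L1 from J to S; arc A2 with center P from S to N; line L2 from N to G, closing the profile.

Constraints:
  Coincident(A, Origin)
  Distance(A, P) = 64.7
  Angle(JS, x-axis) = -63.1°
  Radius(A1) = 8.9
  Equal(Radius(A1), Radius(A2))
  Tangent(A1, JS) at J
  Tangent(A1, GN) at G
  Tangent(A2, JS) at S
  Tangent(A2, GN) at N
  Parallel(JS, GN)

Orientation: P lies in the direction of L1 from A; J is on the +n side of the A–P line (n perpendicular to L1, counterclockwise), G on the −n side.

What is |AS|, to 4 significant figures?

65.31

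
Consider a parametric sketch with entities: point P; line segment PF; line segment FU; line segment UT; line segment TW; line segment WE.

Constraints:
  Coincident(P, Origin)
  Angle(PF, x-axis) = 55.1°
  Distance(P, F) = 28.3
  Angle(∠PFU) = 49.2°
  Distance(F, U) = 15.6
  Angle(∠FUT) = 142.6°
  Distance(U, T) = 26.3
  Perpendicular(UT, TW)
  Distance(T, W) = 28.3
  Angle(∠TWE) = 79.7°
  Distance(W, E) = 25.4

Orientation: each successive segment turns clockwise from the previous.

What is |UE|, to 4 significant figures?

23.79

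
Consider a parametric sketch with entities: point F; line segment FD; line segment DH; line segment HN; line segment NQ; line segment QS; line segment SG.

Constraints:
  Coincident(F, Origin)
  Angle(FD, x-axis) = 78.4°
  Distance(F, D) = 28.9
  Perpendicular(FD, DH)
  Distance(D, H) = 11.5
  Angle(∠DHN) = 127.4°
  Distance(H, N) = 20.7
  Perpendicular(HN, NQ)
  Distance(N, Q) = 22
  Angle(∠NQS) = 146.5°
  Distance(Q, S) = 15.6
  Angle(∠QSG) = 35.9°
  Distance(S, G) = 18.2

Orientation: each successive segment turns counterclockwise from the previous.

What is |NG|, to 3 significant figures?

19.3

F is at the origin; FD runs at 78.4° with length 28.9, so D = (5.81, 28.3). FD ⟂ DH, so DH runs at 168°; with |DH| = 11.5, H = (-5.45, 30.6). ∠DHN = 127.4° gives HN at -139° from the x-axis; with |HN| = 20.7, N = (-21.1, 17.0). The perpendicularity gives NQ at right angles to HN, so NQ runs at -49.0°; with |NQ| = 22.0, Q = (-6.64, 0.438). ∠NQS = 146.5° gives QS at -15.5° from the x-axis; with |QS| = 15.6, S = (8.39, -3.73). ∠QSG = 35.9° gives SG at 129° from the x-axis; with |SG| = 18.2, G = (-2.97, 10.5). Then |NG| = |G − N| = 19.3.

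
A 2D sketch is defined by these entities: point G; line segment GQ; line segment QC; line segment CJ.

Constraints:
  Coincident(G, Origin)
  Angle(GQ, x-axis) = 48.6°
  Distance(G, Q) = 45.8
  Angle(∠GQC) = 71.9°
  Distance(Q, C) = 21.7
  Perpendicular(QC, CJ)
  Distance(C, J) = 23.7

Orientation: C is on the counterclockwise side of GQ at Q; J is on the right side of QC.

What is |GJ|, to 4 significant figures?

67.65

G is at the origin; GQ runs at 48.6° with length 45.8, so Q = 45.8·(cos 48.6°, sin 48.6°) = (30.29, 34.36). ∠GQC = 71.9°, so QC runs at 48.6° + (180° − 71.9°) = 156.7° from the x-axis; with |QC| = 21.7, C = Q + 21.7·(cos 156.7°, sin 156.7°) = (10.36, 42.94). The perpendicularity gives CJ at right angles to QC; with |CJ| = 23.7 on the right of QC, J = C + 23.7·(0.3955, 0.9184) = (19.73, 64.71). Then |GJ| = |J − G| = 67.65.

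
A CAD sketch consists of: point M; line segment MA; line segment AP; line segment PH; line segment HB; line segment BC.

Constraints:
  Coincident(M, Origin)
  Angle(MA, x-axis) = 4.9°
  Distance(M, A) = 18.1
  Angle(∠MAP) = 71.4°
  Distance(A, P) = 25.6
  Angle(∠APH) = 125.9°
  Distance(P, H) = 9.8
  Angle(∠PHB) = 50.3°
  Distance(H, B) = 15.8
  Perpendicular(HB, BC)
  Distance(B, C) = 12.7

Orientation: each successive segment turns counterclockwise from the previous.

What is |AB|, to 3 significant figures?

17.0

M is at the origin; MA runs at 4.9° with length 18.1, so A = (18.0, 1.55). ∠MAP = 71.4° gives AP at 114° from the x-axis; with |AP| = 25.6, P = (7.83, 25.0). ∠APH = 125.9° gives PH at 168° from the x-axis; with |PH| = 9.8, H = (-1.75, 27.1). ∠PHB = 50.3° gives HB at -62.7° from the x-axis; with |HB| = 15.8, B = (5.50, 13.1). Then |AB| = |B − A| = 17.0.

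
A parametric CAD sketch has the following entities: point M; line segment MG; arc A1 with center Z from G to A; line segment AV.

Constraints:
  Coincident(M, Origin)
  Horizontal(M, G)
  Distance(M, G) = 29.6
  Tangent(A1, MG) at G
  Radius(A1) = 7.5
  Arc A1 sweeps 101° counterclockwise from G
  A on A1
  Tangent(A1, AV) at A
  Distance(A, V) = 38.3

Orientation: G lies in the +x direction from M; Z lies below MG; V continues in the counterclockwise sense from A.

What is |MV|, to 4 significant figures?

55.12

On A1, G sits at bearing 90° from Z; a 101° counterclockwise sweep puts A at bearing 191°, so A = Z + 7.5·(cos 191°, sin 191°) = (22.24, -8.931). A1 meets AV tangentially, so ZA is at right angles to AV, so AV runs along (−sin 191°, cos 191°); with |AV| = 38.3, V = (29.55, -46.53). Then |MV| = |V − M| = 55.12.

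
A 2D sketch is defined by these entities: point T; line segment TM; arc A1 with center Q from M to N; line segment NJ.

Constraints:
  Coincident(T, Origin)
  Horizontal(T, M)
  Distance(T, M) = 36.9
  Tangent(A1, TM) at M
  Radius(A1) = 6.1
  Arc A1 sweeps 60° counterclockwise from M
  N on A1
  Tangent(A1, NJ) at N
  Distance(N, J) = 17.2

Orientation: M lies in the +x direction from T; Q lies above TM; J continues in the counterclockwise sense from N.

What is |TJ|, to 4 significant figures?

53.86

T is at the origin; TM is horizontal with |TM| = 36.9 and M on the +x side, so M = (36.90, 0.000). The tangent condition forces QM to be normal to TM, so Q = M + (0, 6.1) = (36.90, 6.100). On A1, M sits at bearing -90° from Q; a 60° counterclockwise sweep puts N at bearing -30°, so N = Q + 6.1·(cos -30°, sin -30°) = (42.18, 3.050). Since A1 is tangent to NJ there, QN ⟂ NJ, so NJ runs along (−sin -30°, cos -30°); with |NJ| = 17.2, J = (50.78, 17.95). Then |TJ| = |J − T| = 53.86.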